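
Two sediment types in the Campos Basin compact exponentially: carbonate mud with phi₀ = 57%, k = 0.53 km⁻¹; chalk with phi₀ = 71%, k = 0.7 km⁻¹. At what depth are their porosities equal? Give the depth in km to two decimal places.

Set phi₀ₐ e^(−kₐZ) = phi₀ᵦ e^(−kᵦZ) ⇒ ln(phi₀ₐ/phi₀ᵦ) = (kₐ − kᵦ)·Z
Z = ln(0.57/0.71) / (0.53 − 0.7) = -0.2196 / -0.17 = 1.292 km

1.29 km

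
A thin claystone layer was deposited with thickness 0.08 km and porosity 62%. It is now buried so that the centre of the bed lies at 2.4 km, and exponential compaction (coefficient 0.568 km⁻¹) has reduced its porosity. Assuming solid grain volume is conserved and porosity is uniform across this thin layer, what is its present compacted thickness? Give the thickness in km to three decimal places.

0.036 km

Porosity at 2.4 km: phi = 0.62·exp(−0.568×2.4) = 0.1586
Solid-volume conservation: h(1−phi) = h₀(1−phi₀) ⇒ h = h₀·(1−phi₀)/(1−phi)
h = 0.08 × (1 − 0.62)/(1 − 0.1586) = 0.08 × 0.4516 = 0.0361 km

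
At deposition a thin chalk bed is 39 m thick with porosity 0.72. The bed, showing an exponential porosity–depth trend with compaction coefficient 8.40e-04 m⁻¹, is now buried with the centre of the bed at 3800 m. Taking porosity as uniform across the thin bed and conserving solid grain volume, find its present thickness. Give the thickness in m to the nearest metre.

11 m

Working in km (1 km = 1000 m; β in km⁻¹ = β in m⁻¹ × 1000):
Porosity at 3.8 km: n = 0.72·exp(−0.84×3.8) = 0.0296
Solid-volume conservation: h(1−n) = h₀(1−n₀) ⇒ h = h₀·(1−n₀)/(1−n)
h = 0.039 × (1 − 0.72)/(1 − 0.0296) = 0.039 × 0.2885 = 0.0113 km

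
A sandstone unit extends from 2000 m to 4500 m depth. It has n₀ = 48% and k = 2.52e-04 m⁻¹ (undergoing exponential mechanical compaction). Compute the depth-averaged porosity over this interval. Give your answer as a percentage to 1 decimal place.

21.5%

Working in km (1 km = 1000 m; k in km⁻¹ = k in m⁻¹ × 1000):
⟨n⟩ = (1/(d₂−d₁)) ∫ n₀ e^(−kd) dd = n₀·(e^(−k·d₁) − e^(−k·d₂)) / (k·(d₂−d₁))
e^(−0.252×2) = 0.6041; e^(−0.252×4.5) = 0.3217
⟨n⟩ = 0.48 × (0.6041 − 0.3217) / (0.252 × 2.5) = 0.48 × 0.4482 = 0.2151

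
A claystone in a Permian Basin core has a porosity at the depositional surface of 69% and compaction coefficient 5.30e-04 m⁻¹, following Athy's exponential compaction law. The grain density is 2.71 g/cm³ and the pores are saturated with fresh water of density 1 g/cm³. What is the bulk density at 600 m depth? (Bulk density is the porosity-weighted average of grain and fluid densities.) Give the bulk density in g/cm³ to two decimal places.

Working in km (1 km = 1000 m; β in km⁻¹ = β in m⁻¹ × 1000):
Porosity at depth: phi = 0.69·exp(−0.53×0.6) = 0.69×0.7276 = 0.5020
Bulk density: ρ_b = (1−phi)ρ_g + phi·ρ_f = 0.4980×2.71 + 0.5020×1
       = 1.349 + 0.502 = 1.852 g/cm³

1.85 g/cm³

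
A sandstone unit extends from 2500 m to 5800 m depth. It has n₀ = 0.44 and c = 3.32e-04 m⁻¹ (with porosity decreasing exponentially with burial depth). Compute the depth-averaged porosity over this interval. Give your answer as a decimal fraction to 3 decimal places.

0.117

Working in km (1 km = 1000 m; c in km⁻¹ = c in m⁻¹ × 1000):
⟨n⟩ = (1/(d₂−d₁)) ∫ n₀ e^(−cd) dd = n₀·(e^(−c·d₁) − e^(−c·d₂)) / (c·(d₂−d₁))
e^(−0.332×2.5) = 0.4360; e^(−0.332×5.8) = 0.1458
⟨n⟩ = 0.44 × (0.4360 − 0.1458) / (0.332 × 3.3) = 0.44 × 0.2649 = 0.1166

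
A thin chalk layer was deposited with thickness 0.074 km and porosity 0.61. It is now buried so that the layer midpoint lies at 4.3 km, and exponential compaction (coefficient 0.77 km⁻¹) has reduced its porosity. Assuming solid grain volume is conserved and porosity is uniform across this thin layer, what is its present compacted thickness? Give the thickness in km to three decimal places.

Porosity at 4.3 km: φ = 0.61·exp(−0.77×4.3) = 0.0223
Solid-volume conservation: h(1−φ) = h₀(1−φ₀) ⇒ h = h₀·(1−φ₀)/(1−φ)
h = 0.074 × (1 − 0.61)/(1 − 0.0223) = 0.074 × 0.3989 = 0.0295 km

0.030 km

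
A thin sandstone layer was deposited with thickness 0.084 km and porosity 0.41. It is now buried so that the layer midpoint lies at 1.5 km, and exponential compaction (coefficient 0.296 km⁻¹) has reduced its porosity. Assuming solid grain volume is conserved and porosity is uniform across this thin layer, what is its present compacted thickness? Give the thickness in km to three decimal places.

0.067 km

Porosity at 1.5 km: phi = 0.41·exp(−0.296×1.5) = 0.2630
Solid-volume conservation: h(1−phi) = h₀(1−phi₀) ⇒ h = h₀·(1−phi₀)/(1−phi)
h = 0.084 × (1 − 0.41)/(1 − 0.2630) = 0.084 × 0.8005 = 0.0672 km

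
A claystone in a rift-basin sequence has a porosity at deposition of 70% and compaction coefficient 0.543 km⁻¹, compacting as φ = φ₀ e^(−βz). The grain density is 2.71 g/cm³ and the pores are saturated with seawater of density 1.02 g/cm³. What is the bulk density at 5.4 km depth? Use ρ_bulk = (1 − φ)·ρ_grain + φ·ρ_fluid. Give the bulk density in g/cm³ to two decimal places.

2.65 g/cm³

Porosity at depth: φ = 0.7·exp(−0.543×5.4) = 0.7×0.0533 = 0.0373
Bulk density: ρ_b = (1−φ)ρ_g + φ·ρ_f = 0.9627×2.71 + 0.0373×1.02
       = 2.609 + 0.038 = 2.647 g/cm³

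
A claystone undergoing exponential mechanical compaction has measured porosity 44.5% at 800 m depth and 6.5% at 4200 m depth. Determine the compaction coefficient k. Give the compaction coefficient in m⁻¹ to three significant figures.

Working in km (1 km = 1000 m; k in km⁻¹ = k in m⁻¹ × 1000):
Athy: phi(d) = phi₀ e^(−kd) ⇒ phi₁/phi₂ = e^{k(d₂−d₁)} ⇒ k = ln(phi₁/phi₂)/(d₂−d₁)
k = ln(0.445/0.065) / (4.2 − 0.8) = ln(6.846) / 3.4 = 1.9237 / 3.4 = 0.5658 km⁻¹

0.000566 m⁻¹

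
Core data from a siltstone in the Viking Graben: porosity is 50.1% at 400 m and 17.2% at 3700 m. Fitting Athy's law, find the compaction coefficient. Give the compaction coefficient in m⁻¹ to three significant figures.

0.000324 m⁻¹

Working in km (1 km = 1000 m; c in km⁻¹ = c in m⁻¹ × 1000):
Athy: phi(Z) = phi₀ e^(−cZ) ⇒ phi₁/phi₂ = e^{c(Z₂−Z₁)} ⇒ c = ln(phi₁/phi₂)/(Z₂−Z₁)
c = ln(0.501/0.172) / (3.7 − 0.4) = ln(2.913) / 3.3 = 1.0691 / 3.3 = 0.324 km⁻¹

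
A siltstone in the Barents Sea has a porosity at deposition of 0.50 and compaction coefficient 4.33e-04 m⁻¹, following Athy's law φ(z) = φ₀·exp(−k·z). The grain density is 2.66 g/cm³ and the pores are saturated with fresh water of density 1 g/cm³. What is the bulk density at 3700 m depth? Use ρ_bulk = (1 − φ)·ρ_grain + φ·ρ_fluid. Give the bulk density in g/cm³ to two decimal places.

Working in km (1 km = 1000 m; k in km⁻¹ = k in m⁻¹ × 1000):
Porosity at depth: φ = 0.5·exp(−0.433×3.7) = 0.5×0.2015 = 0.1007
Bulk density: ρ_b = (1−φ)ρ_g + φ·ρ_f = 0.8993×2.66 + 0.1007×1
       = 2.392 + 0.101 = 2.493 g/cm³

2.49 g/cm³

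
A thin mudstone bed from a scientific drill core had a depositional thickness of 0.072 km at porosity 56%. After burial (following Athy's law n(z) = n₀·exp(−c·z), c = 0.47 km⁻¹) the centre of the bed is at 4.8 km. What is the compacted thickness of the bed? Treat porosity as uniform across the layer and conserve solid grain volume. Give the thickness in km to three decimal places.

0.034 km

Porosity at 4.8 km: n = 0.56·exp(−0.47×4.8) = 0.0587
Solid-volume conservation: h(1−n) = h₀(1−n₀) ⇒ h = h₀·(1−n₀)/(1−n)
h = 0.072 × (1 − 0.56)/(1 − 0.0587) = 0.072 × 0.4674 = 0.0337 km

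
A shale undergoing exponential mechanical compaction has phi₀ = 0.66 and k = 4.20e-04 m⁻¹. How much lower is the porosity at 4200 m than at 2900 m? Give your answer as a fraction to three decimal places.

0.082

Working in km (1 km = 1000 m; k in km⁻¹ = k in m⁻¹ × 1000):
phi(2.9) = 0.66·e^(−0.42×2.9) = 0.1952
phi(4.2) = 0.66·e^(−0.42×4.2) = 0.1131
Δphi = 0.1952 − 0.1131 = 0.0821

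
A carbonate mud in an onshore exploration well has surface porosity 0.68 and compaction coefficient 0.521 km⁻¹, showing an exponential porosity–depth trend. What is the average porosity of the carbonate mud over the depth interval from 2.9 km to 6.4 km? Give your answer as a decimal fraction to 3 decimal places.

0.069

⟨n⟩ = (1/(z₂−z₁)) ∫ n₀ e^(−βz) dz = n₀·(e^(−β·z₁) − e^(−β·z₂)) / (β·(z₂−z₁))
e^(−0.521×2.9) = 0.2207; e^(−0.521×6.4) = 0.0356
⟨n⟩ = 0.68 × (0.2207 − 0.0356) / (0.521 × 3.5) = 0.68 × 0.1015 = 0.0690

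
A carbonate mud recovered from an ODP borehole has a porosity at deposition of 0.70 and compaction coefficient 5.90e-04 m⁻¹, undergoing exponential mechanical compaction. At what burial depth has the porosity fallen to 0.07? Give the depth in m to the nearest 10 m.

3900 m

Working in km (1 km = 1000 m; c in km⁻¹ = c in m⁻¹ × 1000):
Invert Athy's law: Z = ln(n₀/n) / c
Z = ln(0.7/0.07) / 0.59 = ln(10) / 0.59 = 2.3026 / 0.59 = 3.903 km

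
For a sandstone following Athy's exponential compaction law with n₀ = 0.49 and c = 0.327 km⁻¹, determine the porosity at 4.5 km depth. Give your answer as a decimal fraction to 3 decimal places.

0.112

n = n₀·exp(−c·Z) = 0.49 × exp(−0.327 × 4.5) = 0.49 × exp(−1.472)
  = 0.49 × 0.2296 = 0.1125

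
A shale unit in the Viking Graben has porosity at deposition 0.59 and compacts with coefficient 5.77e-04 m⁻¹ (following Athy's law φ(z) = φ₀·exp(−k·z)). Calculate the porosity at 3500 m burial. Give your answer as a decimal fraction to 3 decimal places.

Working in km (1 km = 1000 m; k in km⁻¹ = k in m⁻¹ × 1000):
φ = φ₀·exp(−k·z) = 0.59 × exp(−0.577 × 3.5) = 0.59 × exp(−2.019)
  = 0.59 × 0.1327 = 0.0783

0.078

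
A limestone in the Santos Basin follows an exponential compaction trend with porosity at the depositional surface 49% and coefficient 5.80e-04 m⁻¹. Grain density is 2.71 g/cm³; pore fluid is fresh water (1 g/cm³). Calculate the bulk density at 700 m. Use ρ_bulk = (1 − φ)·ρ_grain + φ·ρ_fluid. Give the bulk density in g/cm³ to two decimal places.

2.15 g/cm³

Working in km (1 km = 1000 m; k in km⁻¹ = k in m⁻¹ × 1000):
Porosity at depth: φ = 0.49·exp(−0.58×0.7) = 0.49×0.6663 = 0.3265
Bulk density: ρ_b = (1−φ)ρ_g + φ·ρ_f = 0.6735×2.71 + 0.3265×1
       = 1.825 + 0.326 = 2.152 g/cm³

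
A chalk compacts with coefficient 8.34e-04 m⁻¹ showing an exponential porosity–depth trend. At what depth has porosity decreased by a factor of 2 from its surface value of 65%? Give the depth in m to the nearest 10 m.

830 m

Working in km (1 km = 1000 m; c in km⁻¹ = c in m⁻¹ × 1000):
phi/phi₀ = 1/2 ⇒ exp(−c·d) = 1/2 ⇒ d = ln(2) / c
d = 0.6931 / 0.834 = 0.831 km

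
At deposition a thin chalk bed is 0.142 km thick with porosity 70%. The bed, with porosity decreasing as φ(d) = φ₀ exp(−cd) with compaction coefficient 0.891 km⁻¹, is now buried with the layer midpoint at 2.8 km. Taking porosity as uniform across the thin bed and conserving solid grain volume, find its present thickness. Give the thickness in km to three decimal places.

Porosity at 2.8 km: φ = 0.7·exp(−0.891×2.8) = 0.0578
Solid-volume conservation: h(1−φ) = h₀(1−φ₀) ⇒ h = h₀·(1−φ₀)/(1−φ)
h = 0.142 × (1 − 0.7)/(1 − 0.0578) = 0.142 × 0.3184 = 0.0452 km

0.045 km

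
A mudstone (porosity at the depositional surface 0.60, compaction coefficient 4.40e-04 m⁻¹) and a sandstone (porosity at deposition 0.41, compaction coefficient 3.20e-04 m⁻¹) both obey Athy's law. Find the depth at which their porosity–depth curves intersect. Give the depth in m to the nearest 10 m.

Working in km (1 km = 1000 m; k in km⁻¹ = k in m⁻¹ × 1000):
Set φ₀ₐ e^(−kₐz) = φ₀ᵦ e^(−kᵦz) ⇒ ln(φ₀ₐ/φ₀ᵦ) = (kₐ − kᵦ)·z
z = ln(0.6/0.41) / (0.44 − 0.32) = 0.3808 / 0.12 = 3.173 km

3170 m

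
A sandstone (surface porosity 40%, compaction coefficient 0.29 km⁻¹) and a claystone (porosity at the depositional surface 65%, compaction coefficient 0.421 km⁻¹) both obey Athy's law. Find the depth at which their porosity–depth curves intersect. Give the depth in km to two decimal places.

Set φ₀ₐ e^(−cₐz) = φ₀ᵦ e^(−cᵦz) ⇒ ln(φ₀ₐ/φ₀ᵦ) = (cₐ − cᵦ)·z
z = ln(0.4/0.65) / (0.29 − 0.421) = -0.4855 / -0.131 = 3.706 km

3.71 km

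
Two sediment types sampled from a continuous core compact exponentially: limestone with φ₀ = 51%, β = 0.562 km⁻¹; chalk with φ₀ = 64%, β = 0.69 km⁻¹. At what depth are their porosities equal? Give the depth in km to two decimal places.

Set φ₀ₐ e^(−βₐZ) = φ₀ᵦ e^(−βᵦZ) ⇒ ln(φ₀ₐ/φ₀ᵦ) = (βₐ − βᵦ)·Z
Z = ln(0.51/0.64) / (0.562 − 0.69) = -0.2271 / -0.128 = 1.774 km

1.77 km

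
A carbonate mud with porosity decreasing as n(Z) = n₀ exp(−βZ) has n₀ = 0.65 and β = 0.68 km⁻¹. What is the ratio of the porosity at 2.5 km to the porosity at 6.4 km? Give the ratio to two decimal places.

n(Z₁)/n(Z₂) = e^(−β·Z₁)/e^(−β·Z₂) = e^{β(Z₂−Z₁)}
= exp(0.68 × 3.9) = exp(2.652) = 14.1824

14.18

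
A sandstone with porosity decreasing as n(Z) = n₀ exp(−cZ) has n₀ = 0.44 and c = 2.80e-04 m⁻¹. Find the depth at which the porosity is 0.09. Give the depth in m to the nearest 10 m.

Working in km (1 km = 1000 m; c in km⁻¹ = c in m⁻¹ × 1000):
Invert Athy's law: Z = ln(n₀/n) / c
Z = ln(0.44/0.09) / 0.28 = ln(4.889) / 0.28 = 1.5870 / 0.28 = 5.668 km

5670 m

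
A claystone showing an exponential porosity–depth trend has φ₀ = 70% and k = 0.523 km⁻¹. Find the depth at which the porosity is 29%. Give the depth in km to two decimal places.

1.68 km

Invert Athy's law: d = ln(φ₀/φ) / k
d = ln(0.7/0.29) / 0.523 = ln(2.414) / 0.523 = 0.8812 / 0.523 = 1.685 km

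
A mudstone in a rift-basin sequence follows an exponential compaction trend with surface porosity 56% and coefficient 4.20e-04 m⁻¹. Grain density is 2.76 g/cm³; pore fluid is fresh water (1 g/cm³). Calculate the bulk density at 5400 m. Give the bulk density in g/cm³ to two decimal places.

Working in km (1 km = 1000 m; k in km⁻¹ = k in m⁻¹ × 1000):
Porosity at depth: n = 0.56·exp(−0.42×5.4) = 0.56×0.1035 = 0.0580
Bulk density: ρ_b = (1−n)ρ_g + n·ρ_f = 0.9420×2.76 + 0.0580×1
       = 2.600 + 0.058 = 2.658 g/cm³

2.66 g/cm³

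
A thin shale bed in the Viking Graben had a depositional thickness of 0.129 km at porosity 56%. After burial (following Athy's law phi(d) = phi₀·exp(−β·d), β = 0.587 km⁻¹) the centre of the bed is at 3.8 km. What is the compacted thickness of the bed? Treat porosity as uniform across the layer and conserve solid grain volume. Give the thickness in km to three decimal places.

0.060 km

Porosity at 3.8 km: phi = 0.56·exp(−0.587×3.8) = 0.0602
Solid-volume conservation: h(1−phi) = h₀(1−phi₀) ⇒ h = h₀·(1−phi₀)/(1−phi)
h = 0.129 × (1 − 0.56)/(1 − 0.0602) = 0.129 × 0.4682 = 0.0604 km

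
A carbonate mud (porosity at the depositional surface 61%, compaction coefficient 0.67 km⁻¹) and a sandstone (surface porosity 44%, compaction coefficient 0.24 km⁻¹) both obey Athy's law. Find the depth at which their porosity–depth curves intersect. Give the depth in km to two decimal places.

0.76 km

Set phi₀ₐ e^(−kₐZ) = phi₀ᵦ e^(−kᵦZ) ⇒ ln(phi₀ₐ/phi₀ᵦ) = (kₐ − kᵦ)·Z
Z = ln(0.61/0.44) / (0.67 − 0.24) = 0.3267 / 0.43 = 0.760 km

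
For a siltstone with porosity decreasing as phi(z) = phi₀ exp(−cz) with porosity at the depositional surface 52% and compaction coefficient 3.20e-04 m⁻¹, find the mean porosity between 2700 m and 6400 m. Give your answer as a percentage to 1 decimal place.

Working in km (1 km = 1000 m; c in km⁻¹ = c in m⁻¹ × 1000):
⟨phi⟩ = (1/(z₂−z₁)) ∫ phi₀ e^(−cz) dz = phi₀·(e^(−c·z₁) − e^(−c·z₂)) / (c·(z₂−z₁))
e^(−0.32×2.7) = 0.4215; e^(−0.32×6.4) = 0.1290
⟨phi⟩ = 0.52 × (0.4215 − 0.1290) / (0.32 × 3.7) = 0.52 × 0.2470 = 0.1285

12.8%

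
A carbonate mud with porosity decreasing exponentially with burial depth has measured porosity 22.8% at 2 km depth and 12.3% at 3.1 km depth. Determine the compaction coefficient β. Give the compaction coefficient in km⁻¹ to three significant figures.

Athy: phi(d) = phi₀ e^(−βd) ⇒ phi₁/phi₂ = e^{β(d₂−d₁)} ⇒ β = ln(phi₁/phi₂)/(d₂−d₁)
β = ln(0.228/0.123) / (3.1 − 2) = ln(1.854) / 1.1 = 0.6172 / 1.1 = 0.5611 km⁻¹

0.561 km⁻¹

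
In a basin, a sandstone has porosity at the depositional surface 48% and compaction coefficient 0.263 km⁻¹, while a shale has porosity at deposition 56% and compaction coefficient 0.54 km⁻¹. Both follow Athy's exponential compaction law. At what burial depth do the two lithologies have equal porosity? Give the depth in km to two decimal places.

0.56 km

Set n₀ₐ e^(−cₐd) = n₀ᵦ e^(−cᵦd) ⇒ ln(n₀ₐ/n₀ᵦ) = (cₐ − cᵦ)·d
d = ln(0.48/0.56) / (0.263 − 0.54) = -0.1542 / -0.277 = 0.557 km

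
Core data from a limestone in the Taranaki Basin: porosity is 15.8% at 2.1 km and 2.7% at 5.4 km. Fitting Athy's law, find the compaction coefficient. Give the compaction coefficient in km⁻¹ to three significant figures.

0.535 km⁻¹

Athy: φ(d) = φ₀ e^(−cd) ⇒ φ₁/φ₂ = e^{c(d₂−d₁)} ⇒ c = ln(φ₁/φ₂)/(d₂−d₁)
c = ln(0.158/0.027) / (5.4 − 2.1) = ln(5.852) / 3.3 = 1.7668 / 3.3 = 0.5354 km⁻¹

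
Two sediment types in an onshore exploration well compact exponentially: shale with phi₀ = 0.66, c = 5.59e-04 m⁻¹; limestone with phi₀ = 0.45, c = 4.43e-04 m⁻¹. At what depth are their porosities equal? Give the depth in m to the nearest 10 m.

3300 m

Working in km (1 km = 1000 m; c in km⁻¹ = c in m⁻¹ × 1000):
Set phi₀ₐ e^(−cₐZ) = phi₀ᵦ e^(−cᵦZ) ⇒ ln(phi₀ₐ/phi₀ᵦ) = (cₐ − cᵦ)·Z
Z = ln(0.66/0.45) / (0.559 − 0.443) = 0.3830 / 0.116 = 3.302 km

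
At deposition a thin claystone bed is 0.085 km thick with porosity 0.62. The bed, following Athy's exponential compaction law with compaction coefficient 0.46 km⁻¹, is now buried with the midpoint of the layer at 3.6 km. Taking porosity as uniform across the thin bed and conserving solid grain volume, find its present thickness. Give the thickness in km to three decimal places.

0.037 km

Porosity at 3.6 km: phi = 0.62·exp(−0.46×3.6) = 0.1184
Solid-volume conservation: h(1−phi) = h₀(1−phi₀) ⇒ h = h₀·(1−phi₀)/(1−phi)
h = 0.085 × (1 − 0.62)/(1 − 0.1184) = 0.085 × 0.4310 = 0.0366 km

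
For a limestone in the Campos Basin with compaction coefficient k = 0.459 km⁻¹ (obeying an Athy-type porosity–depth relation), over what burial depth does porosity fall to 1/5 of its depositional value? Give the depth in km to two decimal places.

3.51 km

φ/φ₀ = 1/5 ⇒ exp(−k·d) = 1/5 ⇒ d = ln(5) / k
d = 1.6094 / 0.459 = 3.506 km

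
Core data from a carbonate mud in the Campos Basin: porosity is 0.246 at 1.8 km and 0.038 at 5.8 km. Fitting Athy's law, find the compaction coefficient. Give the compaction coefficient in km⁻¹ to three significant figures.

Athy: n(d) = n₀ e^(−βd) ⇒ n₁/n₂ = e^{β(d₂−d₁)} ⇒ β = ln(n₁/n₂)/(d₂−d₁)
β = ln(0.246/0.038) / (5.8 − 1.8) = ln(6.474) / 4 = 1.8677 / 4 = 0.4669 km⁻¹

0.467 km⁻¹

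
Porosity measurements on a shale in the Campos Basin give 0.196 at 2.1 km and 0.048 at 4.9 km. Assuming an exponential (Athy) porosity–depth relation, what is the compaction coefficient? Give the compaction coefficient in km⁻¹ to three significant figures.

0.502 km⁻¹

Athy: n(z) = n₀ e^(−βz) ⇒ n₁/n₂ = e^{β(z₂−z₁)} ⇒ β = ln(n₁/n₂)/(z₂−z₁)
β = ln(0.196/0.048) / (4.9 − 2.1) = ln(4.083) / 2.8 = 1.4069 / 2.8 = 0.5025 km⁻¹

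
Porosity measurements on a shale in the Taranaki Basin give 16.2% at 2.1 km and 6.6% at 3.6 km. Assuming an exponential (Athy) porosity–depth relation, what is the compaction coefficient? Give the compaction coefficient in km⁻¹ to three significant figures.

Athy: n(d) = n₀ e^(−βd) ⇒ n₁/n₂ = e^{β(d₂−d₁)} ⇒ β = ln(n₁/n₂)/(d₂−d₁)
β = ln(0.162/0.066) / (3.6 − 2.1) = ln(2.455) / 1.5 = 0.8979 / 1.5 = 0.5986 km⁻¹

0.599 km⁻¹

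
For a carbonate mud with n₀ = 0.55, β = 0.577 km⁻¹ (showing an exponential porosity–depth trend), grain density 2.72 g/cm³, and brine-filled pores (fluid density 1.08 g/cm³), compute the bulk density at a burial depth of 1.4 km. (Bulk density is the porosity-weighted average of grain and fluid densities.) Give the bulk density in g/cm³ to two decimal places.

2.32 g/cm³

Porosity at depth: n = 0.55·exp(−0.577×1.4) = 0.55×0.4458 = 0.2452
Bulk density: ρ_b = (1−n)ρ_g + n·ρ_f = 0.7548×2.72 + 0.2452×1.08
       = 2.053 + 0.265 = 2.318 g/cm³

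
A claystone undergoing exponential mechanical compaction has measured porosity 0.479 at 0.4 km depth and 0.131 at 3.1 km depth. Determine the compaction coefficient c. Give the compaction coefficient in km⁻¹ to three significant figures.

Athy: n(z) = n₀ e^(−cz) ⇒ n₁/n₂ = e^{c(z₂−z₁)} ⇒ c = ln(n₁/n₂)/(z₂−z₁)
c = ln(0.479/0.131) / (3.1 − 0.4) = ln(3.656) / 2.7 = 1.2965 / 2.7 = 0.4802 km⁻¹

0.480 km⁻¹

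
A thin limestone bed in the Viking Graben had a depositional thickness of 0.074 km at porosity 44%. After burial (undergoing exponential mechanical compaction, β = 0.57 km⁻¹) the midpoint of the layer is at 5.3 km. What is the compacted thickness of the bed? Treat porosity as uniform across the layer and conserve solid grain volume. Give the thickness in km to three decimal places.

Porosity at 5.3 km: n = 0.44·exp(−0.57×5.3) = 0.0215
Solid-volume conservation: h(1−n) = h₀(1−n₀) ⇒ h = h₀·(1−n₀)/(1−n)
h = 0.074 × (1 − 0.44)/(1 − 0.0215) = 0.074 × 0.5723 = 0.0423 km

0.042 km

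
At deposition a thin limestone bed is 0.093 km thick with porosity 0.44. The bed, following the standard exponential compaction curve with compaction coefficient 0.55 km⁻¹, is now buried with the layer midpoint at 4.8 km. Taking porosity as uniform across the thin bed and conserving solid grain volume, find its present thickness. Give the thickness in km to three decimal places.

Porosity at 4.8 km: φ = 0.44·exp(−0.55×4.8) = 0.0314
Solid-volume conservation: h(1−φ) = h₀(1−φ₀) ⇒ h = h₀·(1−φ₀)/(1−φ)
h = 0.093 × (1 − 0.44)/(1 − 0.0314) = 0.093 × 0.5782 = 0.0538 km

0.054 km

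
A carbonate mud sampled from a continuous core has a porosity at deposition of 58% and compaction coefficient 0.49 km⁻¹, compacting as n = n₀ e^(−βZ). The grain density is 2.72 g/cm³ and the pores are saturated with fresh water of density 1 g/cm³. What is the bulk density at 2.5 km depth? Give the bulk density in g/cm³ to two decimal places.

2.43 g/cm³

Porosity at depth: n = 0.58·exp(−0.49×2.5) = 0.58×0.2938 = 0.1704
Bulk density: ρ_b = (1−n)ρ_g + n·ρ_f = 0.8296×2.72 + 0.1704×1
       = 2.257 + 0.170 = 2.427 g/cm³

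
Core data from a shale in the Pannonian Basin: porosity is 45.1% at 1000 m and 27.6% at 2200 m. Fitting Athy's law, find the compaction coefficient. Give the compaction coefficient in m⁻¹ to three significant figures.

Working in km (1 km = 1000 m; β in km⁻¹ = β in m⁻¹ × 1000):
Athy: n(d) = n₀ e^(−βd) ⇒ n₁/n₂ = e^{β(d₂−d₁)} ⇒ β = ln(n₁/n₂)/(d₂−d₁)
β = ln(0.451/0.276) / (2.2 − 1) = ln(1.634) / 1.2 = 0.4911 / 1.2 = 0.4092 km⁻¹

0.000409 m⁻¹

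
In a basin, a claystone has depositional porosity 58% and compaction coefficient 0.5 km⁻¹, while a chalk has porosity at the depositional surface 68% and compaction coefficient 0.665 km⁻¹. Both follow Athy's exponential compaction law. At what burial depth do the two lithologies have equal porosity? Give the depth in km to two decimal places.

Set n₀ₐ e^(−cₐz) = n₀ᵦ e^(−cᵦz) ⇒ ln(n₀ₐ/n₀ᵦ) = (cₐ − cᵦ)·z
z = ln(0.58/0.68) / (0.5 − 0.665) = -0.1591 / -0.165 = 0.964 km

0.96 km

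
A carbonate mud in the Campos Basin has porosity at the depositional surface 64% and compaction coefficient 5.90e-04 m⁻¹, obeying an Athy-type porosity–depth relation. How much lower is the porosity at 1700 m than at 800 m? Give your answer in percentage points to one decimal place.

16.4 percentage points

Working in km (1 km = 1000 m; k in km⁻¹ = k in m⁻¹ × 1000):
n(0.8) = 0.64·e^(−0.59×0.8) = 0.3992
n(1.7) = 0.64·e^(−0.59×1.7) = 0.2347
Δn = 0.3992 − 0.2347 = 0.1645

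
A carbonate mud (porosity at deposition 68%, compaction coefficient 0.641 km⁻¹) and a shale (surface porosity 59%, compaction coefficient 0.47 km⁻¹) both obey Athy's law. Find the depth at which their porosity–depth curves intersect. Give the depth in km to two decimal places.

Set φ₀ₐ e^(−cₐd) = φ₀ᵦ e^(−cᵦd) ⇒ ln(φ₀ₐ/φ₀ᵦ) = (cₐ − cᵦ)·d
d = ln(0.68/0.59) / (0.641 − 0.47) = 0.1420 / 0.171 = 0.830 km

0.83 km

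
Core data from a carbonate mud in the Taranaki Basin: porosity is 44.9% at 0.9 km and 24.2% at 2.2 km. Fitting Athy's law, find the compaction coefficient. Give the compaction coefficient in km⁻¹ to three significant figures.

Athy: φ(d) = φ₀ e^(−kd) ⇒ φ₁/φ₂ = e^{k(d₂−d₁)} ⇒ k = ln(φ₁/φ₂)/(d₂−d₁)
k = ln(0.449/0.242) / (2.2 − 0.9) = ln(1.855) / 1.3 = 0.6181 / 1.3 = 0.4755 km⁻¹

0.475 km⁻¹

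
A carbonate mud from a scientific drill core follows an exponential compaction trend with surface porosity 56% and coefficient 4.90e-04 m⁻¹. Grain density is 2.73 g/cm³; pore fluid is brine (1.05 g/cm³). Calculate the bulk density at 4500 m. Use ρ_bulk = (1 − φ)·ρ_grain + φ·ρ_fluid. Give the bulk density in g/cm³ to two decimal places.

Working in km (1 km = 1000 m; β in km⁻¹ = β in m⁻¹ × 1000):
Porosity at depth: φ = 0.56·exp(−0.49×4.5) = 0.56×0.1103 = 0.0617
Bulk density: ρ_b = (1−φ)ρ_g + φ·ρ_f = 0.9383×2.73 + 0.0617×1.05
       = 2.561 + 0.065 = 2.626 g/cm³

2.63 g/cm³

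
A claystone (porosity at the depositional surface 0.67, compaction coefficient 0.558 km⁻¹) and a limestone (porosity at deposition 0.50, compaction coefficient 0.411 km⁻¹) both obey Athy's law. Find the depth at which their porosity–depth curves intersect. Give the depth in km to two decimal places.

1.99 km

Set phi₀ₐ e^(−kₐd) = phi₀ᵦ e^(−kᵦd) ⇒ ln(phi₀ₐ/phi₀ᵦ) = (kₐ − kᵦ)·d
d = ln(0.67/0.5) / (0.558 − 0.411) = 0.2927 / 0.147 = 1.991 km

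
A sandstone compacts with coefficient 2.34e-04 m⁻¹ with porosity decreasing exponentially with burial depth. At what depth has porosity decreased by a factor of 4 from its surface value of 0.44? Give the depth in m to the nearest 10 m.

Working in km (1 km = 1000 m; k in km⁻¹ = k in m⁻¹ × 1000):
phi/phi₀ = 1/4 ⇒ exp(−k·d) = 1/4 ⇒ d = ln(4) / k
d = 1.3863 / 0.234 = 5.924 km

5920 m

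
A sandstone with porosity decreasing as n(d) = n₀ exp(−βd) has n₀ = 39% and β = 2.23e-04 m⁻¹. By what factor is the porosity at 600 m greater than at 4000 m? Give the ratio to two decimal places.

Working in km (1 km = 1000 m; β in km⁻¹ = β in m⁻¹ × 1000):
n(d₁)/n(d₂) = e^(−β·d₁)/e^(−β·d₂) = e^{β(d₂−d₁)}
= exp(0.223 × 3.4) = exp(0.7582) = 2.1344

2.13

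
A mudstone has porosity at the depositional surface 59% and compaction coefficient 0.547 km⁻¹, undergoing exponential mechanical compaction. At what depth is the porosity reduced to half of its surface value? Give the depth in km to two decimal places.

1.27 km

n/n₀ = 1/2 ⇒ exp(−β·Z) = 1/2 ⇒ Z = ln(2) / β
Z = 0.6931 / 0.547 = 1.267 km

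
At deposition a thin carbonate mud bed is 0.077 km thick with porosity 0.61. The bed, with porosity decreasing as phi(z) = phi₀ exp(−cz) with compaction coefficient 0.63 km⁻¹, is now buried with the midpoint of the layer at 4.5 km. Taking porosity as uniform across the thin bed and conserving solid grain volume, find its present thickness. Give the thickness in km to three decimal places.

Porosity at 4.5 km: phi = 0.61·exp(−0.63×4.5) = 0.0358
Solid-volume conservation: h(1−phi) = h₀(1−phi₀) ⇒ h = h₀·(1−phi₀)/(1−phi)
h = 0.077 × (1 − 0.61)/(1 − 0.0358) = 0.077 × 0.4045 = 0.0311 km

0.031 km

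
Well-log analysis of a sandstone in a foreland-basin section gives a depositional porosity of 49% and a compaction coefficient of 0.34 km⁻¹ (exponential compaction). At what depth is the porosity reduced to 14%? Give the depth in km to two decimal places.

3.68 km

Invert Athy's law: z = ln(phi₀/phi) / k
z = ln(0.49/0.14) / 0.34 = ln(3.5) / 0.34 = 1.2528 / 0.34 = 3.685 km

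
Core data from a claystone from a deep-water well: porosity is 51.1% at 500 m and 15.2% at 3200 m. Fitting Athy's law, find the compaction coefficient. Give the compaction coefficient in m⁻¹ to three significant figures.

0.000449 m⁻¹

Working in km (1 km = 1000 m; k in km⁻¹ = k in m⁻¹ × 1000):
Athy: phi(z) = phi₀ e^(−kz) ⇒ phi₁/phi₂ = e^{k(z₂−z₁)} ⇒ k = ln(phi₁/phi₂)/(z₂−z₁)
k = ln(0.511/0.152) / (3.2 − 0.5) = ln(3.362) / 2.7 = 1.2125 / 2.7 = 0.4491 km⁻¹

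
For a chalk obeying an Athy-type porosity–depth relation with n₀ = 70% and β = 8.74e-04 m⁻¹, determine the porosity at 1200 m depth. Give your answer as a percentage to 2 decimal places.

24.53%

Working in km (1 km = 1000 m; β in km⁻¹ = β in m⁻¹ × 1000):
n = n₀·exp(−β·d) = 0.7 × exp(−0.874 × 1.2) = 0.7 × exp(−1.049)
  = 0.7 × 0.3504 = 0.2453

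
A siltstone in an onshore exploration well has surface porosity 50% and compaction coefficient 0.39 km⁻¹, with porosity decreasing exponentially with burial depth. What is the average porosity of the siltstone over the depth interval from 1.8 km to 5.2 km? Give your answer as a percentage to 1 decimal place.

⟨φ⟩ = (1/(z₂−z₁)) ∫ φ₀ e^(−βz) dz = φ₀·(e^(−β·z₁) − e^(−β·z₂)) / (β·(z₂−z₁))
e^(−0.39×1.8) = 0.4956; e^(−0.39×5.2) = 0.1316
⟨φ⟩ = 0.5 × (0.4956 − 0.1316) / (0.39 × 3.4) = 0.5 × 0.2745 = 0.1373

13.7%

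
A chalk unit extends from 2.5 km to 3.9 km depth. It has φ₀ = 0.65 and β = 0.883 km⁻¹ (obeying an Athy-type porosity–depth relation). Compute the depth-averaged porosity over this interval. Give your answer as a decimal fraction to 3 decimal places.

0.041

⟨φ⟩ = (1/(d₂−d₁)) ∫ φ₀ e^(−βd) dd = φ₀·(e^(−β·d₁) − e^(−β·d₂)) / (β·(d₂−d₁))
e^(−0.883×2.5) = 0.1100; e^(−0.883×3.9) = 0.0319
⟨φ⟩ = 0.65 × (0.1100 − 0.0319) / (0.883 × 1.4) = 0.65 × 0.0631 = 0.0410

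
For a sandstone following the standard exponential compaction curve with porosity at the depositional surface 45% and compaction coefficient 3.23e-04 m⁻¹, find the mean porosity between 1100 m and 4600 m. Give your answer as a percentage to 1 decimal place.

Working in km (1 km = 1000 m; β in km⁻¹ = β in m⁻¹ × 1000):
⟨n⟩ = (1/(Z₂−Z₁)) ∫ n₀ e^(−βZ) dZ = n₀·(e^(−β·Z₁) − e^(−β·Z₂)) / (β·(Z₂−Z₁))
e^(−0.323×1.1) = 0.7010; e^(−0.323×4.6) = 0.2263
⟨n⟩ = 0.45 × (0.7010 − 0.2263) / (0.323 × 3.5) = 0.45 × 0.4199 = 0.1889

18.9%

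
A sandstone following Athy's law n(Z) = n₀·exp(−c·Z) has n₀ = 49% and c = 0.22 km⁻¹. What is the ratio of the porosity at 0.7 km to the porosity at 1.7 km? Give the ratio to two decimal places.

n(Z₁)/n(Z₂) = e^(−c·Z₁)/e^(−c·Z₂) = e^{c(Z₂−Z₁)}
= exp(0.22 × 1) = exp(0.22) = 1.2461

1.25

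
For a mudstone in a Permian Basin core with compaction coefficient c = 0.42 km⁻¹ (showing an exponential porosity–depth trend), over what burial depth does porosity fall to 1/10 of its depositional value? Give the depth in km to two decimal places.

5.48 km

n/n₀ = 1/10 ⇒ exp(−c·Z) = 1/10 ⇒ Z = ln(10) / c
Z = 2.3026 / 0.42 = 5.482 km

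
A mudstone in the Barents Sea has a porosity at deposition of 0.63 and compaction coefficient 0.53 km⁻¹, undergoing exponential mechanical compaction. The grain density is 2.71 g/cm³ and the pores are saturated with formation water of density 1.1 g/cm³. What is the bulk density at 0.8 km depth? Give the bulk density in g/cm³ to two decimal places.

2.05 g/cm³

Porosity at depth: phi = 0.63·exp(−0.53×0.8) = 0.63×0.6544 = 0.4123
Bulk density: ρ_b = (1−phi)ρ_g + phi·ρ_f = 0.5877×2.71 + 0.4123×1.1
       = 1.593 + 0.454 = 2.046 g/cm³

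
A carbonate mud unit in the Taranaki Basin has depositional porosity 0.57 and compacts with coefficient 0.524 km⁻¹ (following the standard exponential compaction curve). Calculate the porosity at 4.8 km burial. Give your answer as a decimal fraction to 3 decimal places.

0.046

φ = φ₀·exp(−β·Z) = 0.57 × exp(−0.524 × 4.8) = 0.57 × exp(−2.515)
  = 0.57 × 0.0808 = 0.0461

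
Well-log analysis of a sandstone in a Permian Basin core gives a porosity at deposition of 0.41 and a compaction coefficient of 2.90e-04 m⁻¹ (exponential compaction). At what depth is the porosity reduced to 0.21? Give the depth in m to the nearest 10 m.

2310 m

Working in km (1 km = 1000 m; c in km⁻¹ = c in m⁻¹ × 1000):
Invert Athy's law: Z = ln(n₀/n) / c
Z = ln(0.41/0.21) / 0.29 = ln(1.952) / 0.29 = 0.6690 / 0.29 = 2.307 km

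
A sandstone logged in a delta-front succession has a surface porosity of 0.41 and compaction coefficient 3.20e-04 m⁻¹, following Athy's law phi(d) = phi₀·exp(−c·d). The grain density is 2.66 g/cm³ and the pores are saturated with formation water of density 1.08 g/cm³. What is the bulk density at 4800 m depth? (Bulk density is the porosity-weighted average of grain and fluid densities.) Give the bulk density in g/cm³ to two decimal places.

2.52 g/cm³

Working in km (1 km = 1000 m; c in km⁻¹ = c in m⁻¹ × 1000):
Porosity at depth: phi = 0.41·exp(−0.32×4.8) = 0.41×0.2152 = 0.0882
Bulk density: ρ_b = (1−phi)ρ_g + phi·ρ_f = 0.9118×2.66 + 0.0882×1.08
       = 2.425 + 0.095 = 2.521 g/cm³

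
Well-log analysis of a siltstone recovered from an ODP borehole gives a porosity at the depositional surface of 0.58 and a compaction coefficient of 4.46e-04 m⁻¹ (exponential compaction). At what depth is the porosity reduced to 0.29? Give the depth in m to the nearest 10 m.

Working in km (1 km = 1000 m; β in km⁻¹ = β in m⁻¹ × 1000):
Invert Athy's law: d = ln(φ₀/φ) / β
d = ln(0.58/0.29) / 0.446 = ln(2) / 0.446 = 0.6931 / 0.446 = 1.554 km

1550 m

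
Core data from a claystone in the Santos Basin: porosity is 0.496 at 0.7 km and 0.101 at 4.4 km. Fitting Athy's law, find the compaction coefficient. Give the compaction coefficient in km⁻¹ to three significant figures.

Athy: phi(d) = phi₀ e^(−kd) ⇒ phi₁/phi₂ = e^{k(d₂−d₁)} ⇒ k = ln(phi₁/phi₂)/(d₂−d₁)
k = ln(0.496/0.101) / (4.4 − 0.7) = ln(4.911) / 3.7 = 1.5915 / 3.7 = 0.4301 km⁻¹

0.430 km⁻¹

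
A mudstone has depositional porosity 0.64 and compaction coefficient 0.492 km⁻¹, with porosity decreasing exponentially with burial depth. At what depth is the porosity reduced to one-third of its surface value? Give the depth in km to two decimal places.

φ/φ₀ = 1/3 ⇒ exp(−β·Z) = 1/3 ⇒ Z = ln(3) / β
Z = 1.0986 / 0.492 = 2.233 km

2.23 km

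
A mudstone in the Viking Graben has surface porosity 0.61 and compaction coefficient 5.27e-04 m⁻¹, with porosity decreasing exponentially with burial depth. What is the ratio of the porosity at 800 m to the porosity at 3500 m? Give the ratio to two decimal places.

Working in km (1 km = 1000 m; β in km⁻¹ = β in m⁻¹ × 1000):
φ(d₁)/φ(d₂) = e^(−β·d₁)/e^(−β·d₂) = e^{β(d₂−d₁)}
= exp(0.527 × 2.7) = exp(1.423) = 4.1491

4.15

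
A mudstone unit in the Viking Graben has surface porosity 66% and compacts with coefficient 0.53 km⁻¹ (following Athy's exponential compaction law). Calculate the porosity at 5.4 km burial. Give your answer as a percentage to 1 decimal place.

phi = phi₀·exp(−c·Z) = 0.66 × exp(−0.53 × 5.4) = 0.66 × exp(−2.862)
  = 0.66 × 0.0572 = 0.0377

3.8%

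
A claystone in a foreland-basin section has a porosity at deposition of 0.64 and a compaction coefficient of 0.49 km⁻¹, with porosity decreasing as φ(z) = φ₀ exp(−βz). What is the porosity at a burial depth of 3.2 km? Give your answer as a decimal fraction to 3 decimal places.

0.133

φ = φ₀·exp(−β·z) = 0.64 × exp(−0.49 × 3.2) = 0.64 × exp(−1.568)
  = 0.64 × 0.2085 = 0.1334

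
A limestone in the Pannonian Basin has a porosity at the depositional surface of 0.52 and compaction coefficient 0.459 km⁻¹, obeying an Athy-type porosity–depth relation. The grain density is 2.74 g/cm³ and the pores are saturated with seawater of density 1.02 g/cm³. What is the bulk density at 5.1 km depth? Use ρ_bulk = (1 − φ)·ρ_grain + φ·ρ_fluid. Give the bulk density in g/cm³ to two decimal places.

2.65 g/cm³

Porosity at depth: phi = 0.52·exp(−0.459×5.1) = 0.52×0.0962 = 0.0500
Bulk density: ρ_b = (1−phi)ρ_g + phi·ρ_f = 0.9500×2.74 + 0.0500×1.02
       = 2.603 + 0.051 = 2.654 g/cm³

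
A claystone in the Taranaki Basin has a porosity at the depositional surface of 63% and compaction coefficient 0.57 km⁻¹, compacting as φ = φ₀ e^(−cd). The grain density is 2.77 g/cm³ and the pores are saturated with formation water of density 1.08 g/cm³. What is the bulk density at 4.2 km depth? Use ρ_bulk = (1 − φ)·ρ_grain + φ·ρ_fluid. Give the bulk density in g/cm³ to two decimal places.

Porosity at depth: φ = 0.63·exp(−0.57×4.2) = 0.63×0.0913 = 0.0575
Bulk density: ρ_b = (1−φ)ρ_g + φ·ρ_f = 0.9425×2.77 + 0.0575×1.08
       = 2.611 + 0.062 = 2.673 g/cm³

2.67 g/cm³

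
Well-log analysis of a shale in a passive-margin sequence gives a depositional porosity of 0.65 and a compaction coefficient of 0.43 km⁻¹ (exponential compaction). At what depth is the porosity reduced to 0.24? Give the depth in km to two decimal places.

2.32 km

Invert Athy's law: z = ln(φ₀/φ) / k
z = ln(0.65/0.24) / 0.43 = ln(2.708) / 0.43 = 0.9963 / 0.43 = 2.317 km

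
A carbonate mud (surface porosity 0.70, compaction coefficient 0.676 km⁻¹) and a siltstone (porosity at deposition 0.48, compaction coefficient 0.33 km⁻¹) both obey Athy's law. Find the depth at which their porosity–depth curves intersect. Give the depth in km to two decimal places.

Set n₀ₐ e^(−kₐZ) = n₀ᵦ e^(−kᵦZ) ⇒ ln(n₀ₐ/n₀ᵦ) = (kₐ − kᵦ)·Z
Z = ln(0.7/0.48) / (0.676 − 0.33) = 0.3773 / 0.346 = 1.090 km

1.09 km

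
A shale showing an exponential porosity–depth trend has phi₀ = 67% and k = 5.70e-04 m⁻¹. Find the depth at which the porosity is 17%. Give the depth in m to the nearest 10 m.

Working in km (1 km = 1000 m; k in km⁻¹ = k in m⁻¹ × 1000):
Invert Athy's law: z = ln(phi₀/phi) / k
z = ln(0.67/0.17) / 0.57 = ln(3.941) / 0.57 = 1.3715 / 0.57 = 2.406 km

2410 m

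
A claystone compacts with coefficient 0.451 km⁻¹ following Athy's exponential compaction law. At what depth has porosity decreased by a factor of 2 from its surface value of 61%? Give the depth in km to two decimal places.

n/n₀ = 1/2 ⇒ exp(−k·Z) = 1/2 ⇒ Z = ln(2) / k
Z = 0.6931 / 0.451 = 1.537 km

1.54 km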